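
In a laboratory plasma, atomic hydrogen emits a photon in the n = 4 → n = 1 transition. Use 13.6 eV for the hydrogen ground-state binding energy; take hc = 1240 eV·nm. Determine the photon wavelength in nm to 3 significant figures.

97.3 nm

ΔE = 13.60 × (1/1² − 1/4²) = 13.60 × 0.9375 = 12.75 eV.
λ = hc/ΔE = 1240 / 12.75 = 97.3 nm.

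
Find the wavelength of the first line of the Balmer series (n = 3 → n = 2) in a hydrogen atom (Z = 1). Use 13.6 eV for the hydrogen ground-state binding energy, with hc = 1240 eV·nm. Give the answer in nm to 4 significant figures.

656.5 nm

The Balmer series terminates on n_f = 2; the first line has n_i = 2+1 = 3.
ΔE = 13.60 × (1/2² − 1/3²) = 1.889 eV.
λ = 1240 / 1.889 = 656.5 nm.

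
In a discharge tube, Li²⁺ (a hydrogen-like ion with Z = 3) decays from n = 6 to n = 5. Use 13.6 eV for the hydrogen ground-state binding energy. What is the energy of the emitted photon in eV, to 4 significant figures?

The Bohr energies scale as Z², so for Z = 3: E_n = −122.4/n² eV.
E_6 = −122.4/36 = −3.400 eV and E_5 = −122.4/25 = −4.896 eV.
The photon energy is |E_6 − E_5| = 1.496 eV.

1.496 eV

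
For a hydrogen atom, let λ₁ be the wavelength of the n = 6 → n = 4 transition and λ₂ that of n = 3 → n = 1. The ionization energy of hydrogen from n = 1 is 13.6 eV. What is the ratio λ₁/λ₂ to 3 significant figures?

25.6

λ ∝ 1/ΔE ∝ 1/(1/n_f² − 1/n_i²), and the Z² and hc factors cancel in the ratio.
λ₁/λ₂ = (1/1² − 1/3²)/(1/4² − 1/6²) = 0.8889/0.03472 = 25.6.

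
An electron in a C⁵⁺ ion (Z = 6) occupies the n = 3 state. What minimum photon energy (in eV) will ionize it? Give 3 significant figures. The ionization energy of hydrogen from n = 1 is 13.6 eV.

54.4 eV

E_n = −13.6 Z²/n² = −489.6/n² eV for Z = 6.
E_3 = −489.6/9 = −54.4 eV, so ionization (to E = 0) requires 54.4 eV.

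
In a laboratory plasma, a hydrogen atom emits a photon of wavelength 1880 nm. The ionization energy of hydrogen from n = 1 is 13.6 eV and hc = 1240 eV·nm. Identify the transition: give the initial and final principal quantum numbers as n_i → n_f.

n_i = 4, n_f = 3

The photon energy is ΔE = hc/λ = 1240 / 1880 = 0.6596 eV.
With Z = 1, ΔE = 13.60 × (1/n_f² − 1/n_i²), so 1/n_f² − 1/n_i² = 0.04850.
Trying n_f = 3 gives 1/n_i² = 0.06261, i.e. n_i ≈ 4; this pair matches.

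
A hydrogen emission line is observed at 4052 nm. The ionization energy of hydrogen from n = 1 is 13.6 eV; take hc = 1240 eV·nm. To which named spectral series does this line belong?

Brackett

ΔE = 1240/4052 = 0.3060 eV.
This matches 13.6 × (1/4² − 1/5²), so n_f = 4: the Brackett series.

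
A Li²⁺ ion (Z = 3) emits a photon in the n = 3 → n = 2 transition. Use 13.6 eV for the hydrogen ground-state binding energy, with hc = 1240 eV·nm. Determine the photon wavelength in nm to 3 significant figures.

For Z = 3 the level energies scale as Z², so the effective Rydberg energy is 13.6 × 9 = 122.4 eV.
ΔE = 122.4 × (1/2² − 1/3²) = 122.4 × 0.1389 = 17.00 eV.
λ = hc/ΔE = 1240 / 17.00 = 72.9 nm.

72.9 nm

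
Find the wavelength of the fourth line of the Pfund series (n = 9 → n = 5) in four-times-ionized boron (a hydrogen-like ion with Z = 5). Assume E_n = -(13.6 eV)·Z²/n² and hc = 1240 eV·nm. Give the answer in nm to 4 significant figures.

131.9 nm

The Pfund series terminates on n_f = 5; the fourth line has n_i = 5+4 = 9.
ΔE = 340.0 × (1/5² − 1/9²) = 9.402 eV.
λ = 1240 / 9.402 = 131.9 nm.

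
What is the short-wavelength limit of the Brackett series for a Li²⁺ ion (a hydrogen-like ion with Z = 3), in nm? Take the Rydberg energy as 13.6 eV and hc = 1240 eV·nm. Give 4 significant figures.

The Brackett series has lower level n_f = 4; the series limit corresponds to n_i → ∞.
ΔE_max = 13.6 × 9 / 4² = 7.650 eV.
λ_min = 1240 / 7.650 = 162.1 nm.

162.1 nm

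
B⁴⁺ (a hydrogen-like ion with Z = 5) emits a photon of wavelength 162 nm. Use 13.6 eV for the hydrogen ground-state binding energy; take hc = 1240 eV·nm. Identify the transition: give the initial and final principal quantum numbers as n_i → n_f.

n_i = 5, n_f = 4

The photon energy is ΔE = hc/λ = 1240 / 162 = 7.654 eV.
With Z = 5, ΔE = 340.0 × (1/n_f² − 1/n_i²), so 1/n_f² − 1/n_i² = 0.02251.
Trying n_f = 4 gives 1/n_i² = 0.03999, i.e. n_i ≈ 5; this pair matches.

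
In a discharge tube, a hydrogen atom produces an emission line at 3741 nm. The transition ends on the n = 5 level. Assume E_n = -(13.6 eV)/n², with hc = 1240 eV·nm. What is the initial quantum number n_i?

n_i = 8

The photon energy is ΔE = hc/λ = 1240 / 3741 = 0.3315 eV.
With Z = 1, ΔE = 13.60 × (1/n_f² − 1/n_i²), so 1/n_f² − 1/n_i² = 0.02437.
With n_f = 5: 1/n_i² = 1/25 − 0.02437 = 0.01563, so n_i ≈ 8.00.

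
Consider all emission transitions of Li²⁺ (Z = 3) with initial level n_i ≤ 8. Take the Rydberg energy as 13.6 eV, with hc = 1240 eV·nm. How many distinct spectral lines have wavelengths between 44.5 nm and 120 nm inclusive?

Enumerate all n_i → n_f pairs with 1 ≤ n_f < n_i ≤ 8 and compute λ = 1240 / [13.6·9·(1/n_f² − 1/n_i²)].
Lines falling in [44.5, 120] nm: 6→2 (45.59 nm), 5→2 (48.24 nm), 4→2 (54.03 nm), 3→2 (72.94 nm), 8→3 (106.1 nm), 7→3 (111.7 nm).

6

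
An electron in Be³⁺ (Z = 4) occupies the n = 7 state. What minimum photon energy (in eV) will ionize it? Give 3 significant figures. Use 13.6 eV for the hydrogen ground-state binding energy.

4.44 eV

E_n = −13.6 Z²/n² = −217.6/n² eV for Z = 4.
E_7 = −217.6/49 = −4.44 eV, so ionization (to E = 0) requires 4.44 eV.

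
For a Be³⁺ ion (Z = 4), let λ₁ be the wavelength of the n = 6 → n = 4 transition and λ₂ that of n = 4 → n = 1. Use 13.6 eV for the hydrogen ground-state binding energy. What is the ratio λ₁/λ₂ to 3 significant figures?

27.0

λ ∝ 1/ΔE ∝ 1/(1/n_f² − 1/n_i²), and the Z² and hc factors cancel in the ratio.
λ₁/λ₂ = (1/1² − 1/4²)/(1/4² − 1/6²) = 0.9375/0.03472 = 27.0.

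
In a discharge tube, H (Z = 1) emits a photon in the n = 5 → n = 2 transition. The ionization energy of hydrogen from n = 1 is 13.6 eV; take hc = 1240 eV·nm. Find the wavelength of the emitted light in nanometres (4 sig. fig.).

434.2 nm

ΔE = 13.60 × (1/2² − 1/5²) = 13.60 × 0.2100 = 2.856 eV.
λ = hc/ΔE = 1240 / 2.856 = 434.2 nm.
This line belongs to the Balmer series.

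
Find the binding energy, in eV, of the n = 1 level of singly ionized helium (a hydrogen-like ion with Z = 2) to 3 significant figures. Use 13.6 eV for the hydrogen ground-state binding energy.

54.4 eV

E_n = −13.6 Z²/n² = −54.40/n² eV for Z = 2.
E_1 = −54.40/1 = −54.4 eV, so ionization (to E = 0) requires 54.4 eV.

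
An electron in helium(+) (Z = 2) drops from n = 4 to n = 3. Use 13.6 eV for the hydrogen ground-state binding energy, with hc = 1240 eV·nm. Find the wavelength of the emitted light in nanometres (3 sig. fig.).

469 nm

For Z = 2 the level energies scale as Z², so the effective Rydberg energy is 13.6 × 4 = 54.40 eV.
ΔE = 54.40 × (1/3² − 1/4²) = 54.40 × 0.04861 = 2.644 eV.
λ = hc/ΔE = 1240 / 2.644 = 469 nm.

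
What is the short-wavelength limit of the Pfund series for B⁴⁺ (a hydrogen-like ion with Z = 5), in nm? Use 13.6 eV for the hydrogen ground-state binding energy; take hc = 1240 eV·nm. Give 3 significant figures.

91.2 nm

The Pfund series has lower level n_f = 5; the series limit corresponds to n_i → ∞.
ΔE_max = 13.6 × 25 / 5² = 13.60 eV.
λ_min = 1240 / 13.60 = 91.2 nm.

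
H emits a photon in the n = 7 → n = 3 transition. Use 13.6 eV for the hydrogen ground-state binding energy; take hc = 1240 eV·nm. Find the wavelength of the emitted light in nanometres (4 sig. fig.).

ΔE = 13.60 × (1/3² − 1/7²) = 13.60 × 0.09070 = 1.234 eV.
λ = hc/ΔE = 1240 / 1.234 = 1005 nm.
This line belongs to the Paschen series.

1005 nm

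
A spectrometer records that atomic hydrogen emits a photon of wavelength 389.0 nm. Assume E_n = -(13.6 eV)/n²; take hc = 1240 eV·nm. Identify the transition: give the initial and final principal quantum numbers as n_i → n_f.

n_i = 8, n_f = 2

The photon energy is ΔE = hc/λ = 1240 / 389.0 = 3.188 eV.
With Z = 1, ΔE = 13.60 × (1/n_f² − 1/n_i²), so 1/n_f² − 1/n_i² = 0.2344.
Trying n_f = 2 gives 1/n_i² = 0.01561, i.e. n_i ≈ 8; this pair matches.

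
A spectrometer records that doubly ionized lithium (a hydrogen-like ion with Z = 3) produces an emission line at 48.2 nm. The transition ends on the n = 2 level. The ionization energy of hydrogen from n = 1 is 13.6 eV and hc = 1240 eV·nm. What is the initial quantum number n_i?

The photon energy is ΔE = hc/λ = 1240 / 48.2 = 25.73 eV.
With Z = 3, ΔE = 122.4 × (1/n_f² − 1/n_i²), so 1/n_f² − 1/n_i² = 0.2102.
With n_f = 2: 1/n_i² = 1/4 − 0.2102 = 0.03982, so n_i ≈ 5.01.

n_i = 5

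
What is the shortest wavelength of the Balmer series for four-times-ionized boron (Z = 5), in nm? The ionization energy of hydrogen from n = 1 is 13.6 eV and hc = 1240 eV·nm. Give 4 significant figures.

14.59 nm

The Balmer series has lower level n_f = 2; the series limit corresponds to n_i → ∞.
ΔE_max = 13.6 × 25 / 2² = 85.00 eV.
λ_min = 1240 / 85.00 = 14.59 nm.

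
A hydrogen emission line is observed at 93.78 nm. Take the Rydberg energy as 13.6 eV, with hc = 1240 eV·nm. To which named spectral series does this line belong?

ΔE = 1240/93.78 = 13.22 eV.
This matches 13.6 × (1/1² − 1/6²), so n_f = 1: the Lyman series.

Lyman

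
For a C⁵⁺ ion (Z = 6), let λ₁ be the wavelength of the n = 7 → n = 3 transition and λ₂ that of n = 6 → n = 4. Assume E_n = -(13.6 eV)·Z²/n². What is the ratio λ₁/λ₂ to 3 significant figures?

λ ∝ 1/ΔE ∝ 1/(1/n_f² − 1/n_i²), and the Z² and hc factors cancel in the ratio.
λ₁/λ₂ = (1/4² − 1/6²)/(1/3² − 1/7²) = 0.03472/0.09070 = 0.383.

0.383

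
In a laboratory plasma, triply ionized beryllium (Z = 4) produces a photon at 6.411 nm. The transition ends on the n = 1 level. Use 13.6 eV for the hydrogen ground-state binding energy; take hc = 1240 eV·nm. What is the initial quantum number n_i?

n_i = 3

The photon energy is ΔE = hc/λ = 1240 / 6.411 = 193.4 eV.
With Z = 4, ΔE = 217.6 × (1/n_f² − 1/n_i²), so 1/n_f² − 1/n_i² = 0.8889.
With n_f = 1: 1/n_i² = 1/1 − 0.8889 = 0.1111, so n_i ≈ 3.00.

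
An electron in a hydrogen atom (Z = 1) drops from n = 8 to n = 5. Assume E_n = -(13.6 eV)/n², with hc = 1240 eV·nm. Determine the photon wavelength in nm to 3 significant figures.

3740 nm

ΔE = 13.60 × (1/5² − 1/8²) = 13.60 × 0.02438 = 0.3315 eV.
λ = hc/ΔE = 1240 / 0.3315 = 3740 nm.
This line belongs to the Pfund series.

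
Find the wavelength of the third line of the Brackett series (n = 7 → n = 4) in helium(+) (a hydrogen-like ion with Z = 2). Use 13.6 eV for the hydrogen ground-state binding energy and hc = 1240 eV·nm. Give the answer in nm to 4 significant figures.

The Brackett series terminates on n_f = 4; the third line has n_i = 4+3 = 7.
ΔE = 54.40 × (1/4² − 1/7²) = 2.290 eV.
λ = 1240 / 2.290 = 541.5 nm.

541.5 nm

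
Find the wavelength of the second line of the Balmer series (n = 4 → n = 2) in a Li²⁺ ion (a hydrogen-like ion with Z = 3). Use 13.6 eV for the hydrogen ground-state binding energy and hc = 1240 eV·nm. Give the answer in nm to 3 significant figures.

The Balmer series terminates on n_f = 2; the second line has n_i = 2+2 = 4.
ΔE = 122.4 × (1/2² − 1/4²) = 22.95 eV.
λ = 1240 / 22.95 = 54.0 nm.

54.0 nm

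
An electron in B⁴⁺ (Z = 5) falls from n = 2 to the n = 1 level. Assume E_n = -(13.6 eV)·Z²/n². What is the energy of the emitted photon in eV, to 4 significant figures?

The Bohr energies scale as Z², so for Z = 5: E_n = −340.0/n² eV.
E_2 = −340.0/4 = −85.00 eV and E_1 = −340.0/1 = −340.0 eV.
The photon energy is |E_2 − E_1| = 255.0 eV.

255.0 eV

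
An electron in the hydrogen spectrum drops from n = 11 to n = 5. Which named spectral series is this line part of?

Pfund

The series is set by the lower level: n_f = 5 is the Pfund series.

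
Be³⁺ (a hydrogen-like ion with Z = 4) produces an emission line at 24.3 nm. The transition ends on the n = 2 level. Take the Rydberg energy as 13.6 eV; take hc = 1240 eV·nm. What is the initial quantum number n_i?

The photon energy is ΔE = hc/λ = 1240 / 24.3 = 51.03 eV.
With Z = 4, ΔE = 217.6 × (1/n_f² − 1/n_i²), so 1/n_f² − 1/n_i² = 0.2345.
With n_f = 2: 1/n_i² = 1/4 − 0.2345 = 0.01549, so n_i ≈ 8.03.

n_i = 8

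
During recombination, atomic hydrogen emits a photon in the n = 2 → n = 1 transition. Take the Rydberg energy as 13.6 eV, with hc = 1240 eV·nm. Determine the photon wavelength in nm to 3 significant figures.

ΔE = 13.60 × (1/1² − 1/2²) = 13.60 × 0.7500 = 10.20 eV.
λ = hc/ΔE = 1240 / 10.20 = 122 nm.
This line belongs to the Lyman series.

122 nm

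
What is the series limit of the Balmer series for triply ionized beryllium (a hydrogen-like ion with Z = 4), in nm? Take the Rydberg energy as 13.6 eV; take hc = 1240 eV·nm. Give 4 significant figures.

22.79 nm

The Balmer series has lower level n_f = 2; the series limit corresponds to n_i → ∞.
ΔE_max = 13.6 × 16 / 2² = 54.40 eV.
λ_min = 1240 / 54.40 = 22.79 nm.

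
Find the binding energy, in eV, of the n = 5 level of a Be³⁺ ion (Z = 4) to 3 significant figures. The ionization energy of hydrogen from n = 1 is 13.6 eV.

E_n = −13.6 Z²/n² = −217.6/n² eV for Z = 4.
E_5 = −217.6/25 = −8.70 eV, so ionization (to E = 0) requires 8.70 eV.

8.70 eV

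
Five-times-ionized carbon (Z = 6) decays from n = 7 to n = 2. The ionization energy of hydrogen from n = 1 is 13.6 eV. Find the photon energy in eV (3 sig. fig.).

The Bohr energies scale as Z², so for Z = 6: E_n = −489.6/n² eV.
E_7 = −489.6/49 = −9.992 eV and E_2 = −489.6/4 = −122.4 eV.
The photon energy is |E_7 − E_2| = 112 eV.

112 eV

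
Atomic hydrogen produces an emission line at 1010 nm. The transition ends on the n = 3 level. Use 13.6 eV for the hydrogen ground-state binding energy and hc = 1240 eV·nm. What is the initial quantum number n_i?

n_i = 7

The photon energy is ΔE = hc/λ = 1240 / 1010 = 1.228 eV.
With Z = 1, ΔE = 13.60 × (1/n_f² − 1/n_i²), so 1/n_f² − 1/n_i² = 0.09027.
With n_f = 3: 1/n_i² = 1/9 − 0.09027 = 0.02084, so n_i ≈ 6.93.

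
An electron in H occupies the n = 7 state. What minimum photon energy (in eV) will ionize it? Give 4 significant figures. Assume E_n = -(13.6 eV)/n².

0.2776 eV

E_7 = −13.60/49 = −0.2776 eV, so ionization (to E = 0) requires 0.2776 eV.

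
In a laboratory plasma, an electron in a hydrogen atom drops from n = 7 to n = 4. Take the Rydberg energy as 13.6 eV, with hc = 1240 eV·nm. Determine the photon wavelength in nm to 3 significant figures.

ΔE = 13.60 × (1/4² − 1/7²) = 13.60 × 0.04209 = 0.5724 eV.
λ = hc/ΔE = 1240 / 0.5724 = 2170 nm.
This line belongs to the Brackett series.

2170 nm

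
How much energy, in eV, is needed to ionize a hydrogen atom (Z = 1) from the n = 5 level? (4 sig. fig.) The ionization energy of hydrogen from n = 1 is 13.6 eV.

0.5440 eV

E_5 = −13.60/25 = −0.5440 eV, so ionization (to E = 0) requires 0.5440 eV.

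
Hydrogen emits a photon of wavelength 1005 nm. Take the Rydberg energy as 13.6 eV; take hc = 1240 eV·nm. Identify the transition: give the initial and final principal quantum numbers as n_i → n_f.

The photon energy is ΔE = hc/λ = 1240 / 1005 = 1.234 eV.
With Z = 1, ΔE = 13.60 × (1/n_f² − 1/n_i²), so 1/n_f² − 1/n_i² = 0.09072.
Trying n_f = 3 gives 1/n_i² = 0.02039, i.e. n_i ≈ 7; this pair matches.

n_i = 7, n_f = 3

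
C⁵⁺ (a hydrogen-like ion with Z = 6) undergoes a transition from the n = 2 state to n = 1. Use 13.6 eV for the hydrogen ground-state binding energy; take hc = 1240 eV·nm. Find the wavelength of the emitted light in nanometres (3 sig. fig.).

3.38 nm

For Z = 6 the level energies scale as Z², so the effective Rydberg energy is 13.6 × 36 = 489.6 eV.
ΔE = 489.6 × (1/1² − 1/2²) = 489.6 × 0.7500 = 367.2 eV.
λ = hc/ΔE = 1240 / 367.2 = 3.38 nm.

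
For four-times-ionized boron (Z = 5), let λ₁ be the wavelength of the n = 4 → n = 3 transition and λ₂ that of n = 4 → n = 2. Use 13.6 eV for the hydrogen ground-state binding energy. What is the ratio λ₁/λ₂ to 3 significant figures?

3.86

λ ∝ 1/ΔE ∝ 1/(1/n_f² − 1/n_i²), and the Z² and hc factors cancel in the ratio.
λ₁/λ₂ = (1/2² − 1/4²)/(1/3² − 1/4²) = 0.1875/0.04861 = 3.86.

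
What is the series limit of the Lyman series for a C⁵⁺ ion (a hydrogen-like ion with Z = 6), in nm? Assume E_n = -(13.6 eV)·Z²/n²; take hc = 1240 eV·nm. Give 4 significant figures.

The Lyman series has lower level n_f = 1; the series limit corresponds to n_i → ∞.
ΔE_max = 13.6 × 36 / 1² = 489.6 eV.
λ_min = 1240 / 489.6 = 2.533 nm.

2.533 nm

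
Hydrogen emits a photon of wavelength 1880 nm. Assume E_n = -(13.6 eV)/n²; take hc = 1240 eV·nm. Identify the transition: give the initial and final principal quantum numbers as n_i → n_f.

The photon energy is ΔE = hc/λ = 1240 / 1880 = 0.6596 eV.
With Z = 1, ΔE = 13.60 × (1/n_f² − 1/n_i²), so 1/n_f² − 1/n_i² = 0.04850.
Trying n_f = 3 gives 1/n_i² = 0.06261, i.e. n_i ≈ 4; this pair matches.

n_i = 4, n_f = 3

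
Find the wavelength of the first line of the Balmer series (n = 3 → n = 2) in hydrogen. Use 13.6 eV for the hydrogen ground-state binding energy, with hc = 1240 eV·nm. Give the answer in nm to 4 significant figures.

656.5 nm

The Balmer series terminates on n_f = 2; the first line has n_i = 2+1 = 3.
ΔE = 13.60 × (1/2² − 1/3²) = 1.889 eV.
λ = 1240 / 1.889 = 656.5 nm.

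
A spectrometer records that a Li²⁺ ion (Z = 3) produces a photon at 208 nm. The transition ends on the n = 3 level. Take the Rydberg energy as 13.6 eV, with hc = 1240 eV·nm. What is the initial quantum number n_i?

n_i = 4

The photon energy is ΔE = hc/λ = 1240 / 208 = 5.962 eV.
With Z = 3, ΔE = 122.4 × (1/n_f² − 1/n_i²), so 1/n_f² − 1/n_i² = 0.04871.
With n_f = 3: 1/n_i² = 1/9 − 0.04871 = 0.06241, so n_i ≈ 4.00.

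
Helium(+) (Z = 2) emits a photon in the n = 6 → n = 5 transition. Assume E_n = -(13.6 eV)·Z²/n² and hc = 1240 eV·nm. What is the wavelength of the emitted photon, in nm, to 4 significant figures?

1865 nm

For Z = 2 the level energies scale as Z², so the effective Rydberg energy is 13.6 × 4 = 54.40 eV.
ΔE = 54.40 × (1/5² − 1/6²) = 54.40 × 0.01222 = 0.6649 eV.
λ = hc/ΔE = 1240 / 0.6649 = 1865 nm.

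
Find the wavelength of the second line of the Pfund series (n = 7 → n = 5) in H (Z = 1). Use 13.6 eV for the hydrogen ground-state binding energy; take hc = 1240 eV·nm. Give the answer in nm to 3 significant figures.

4650 nm

The Pfund series terminates on n_f = 5; the second line has n_i = 5+2 = 7.
ΔE = 13.60 × (1/5² − 1/7²) = 0.2664 eV.
λ = 1240 / 0.2664 = 4650 nm.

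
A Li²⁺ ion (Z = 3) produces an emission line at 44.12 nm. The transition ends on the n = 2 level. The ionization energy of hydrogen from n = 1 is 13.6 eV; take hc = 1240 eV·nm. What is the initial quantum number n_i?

n_i = 7

The photon energy is ΔE = hc/λ = 1240 / 44.12 = 28.11 eV.
With Z = 3, ΔE = 122.4 × (1/n_f² − 1/n_i²), so 1/n_f² − 1/n_i² = 0.2296.
With n_f = 2: 1/n_i² = 1/4 − 0.2296 = 0.02038, so n_i ≈ 7.00.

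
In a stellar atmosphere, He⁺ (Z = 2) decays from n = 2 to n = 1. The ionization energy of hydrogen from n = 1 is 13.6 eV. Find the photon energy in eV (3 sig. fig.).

The Bohr energies scale as Z², so for Z = 2: E_n = −54.40/n² eV.
E_2 = −54.40/4 = −13.60 eV and E_1 = −54.40/1 = −54.40 eV.
The photon energy is |E_2 − E_1| = 40.8 eV.

40.8 eV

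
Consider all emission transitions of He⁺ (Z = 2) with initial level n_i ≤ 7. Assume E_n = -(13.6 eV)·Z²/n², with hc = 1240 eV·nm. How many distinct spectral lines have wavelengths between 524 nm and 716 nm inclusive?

Enumerate all n_i → n_f pairs with 1 ≤ n_f < n_i ≤ 7 and compute λ = 1240 / [13.6·4·(1/n_f² − 1/n_i²)].
Lines falling in [524, 716] nm: 7→4 (541.5 nm), 6→4 (656.5 nm).

2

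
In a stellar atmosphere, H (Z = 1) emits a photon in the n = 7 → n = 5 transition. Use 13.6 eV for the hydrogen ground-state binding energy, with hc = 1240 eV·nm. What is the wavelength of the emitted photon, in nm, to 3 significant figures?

ΔE = 13.60 × (1/5² − 1/7²) = 13.60 × 0.01959 = 0.2664 eV.
λ = hc/ΔE = 1240 / 0.2664 = 4650 nm.

4650 nm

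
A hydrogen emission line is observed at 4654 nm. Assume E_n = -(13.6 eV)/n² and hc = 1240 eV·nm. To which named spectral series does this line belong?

ΔE = 1240/4654 = 0.2664 eV.
This matches 13.6 × (1/5² − 1/7²), so n_f = 5: the Pfund series.

Pfund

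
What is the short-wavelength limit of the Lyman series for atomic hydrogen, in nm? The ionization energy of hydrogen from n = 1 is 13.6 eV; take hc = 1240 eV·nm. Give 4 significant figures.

The Lyman series has lower level n_f = 1; the series limit corresponds to n_i → ∞.
ΔE_max = 13.6 × 1 / 1² = 13.60 eV.
λ_min = 1240 / 13.60 = 91.18 nm.

91.18 nm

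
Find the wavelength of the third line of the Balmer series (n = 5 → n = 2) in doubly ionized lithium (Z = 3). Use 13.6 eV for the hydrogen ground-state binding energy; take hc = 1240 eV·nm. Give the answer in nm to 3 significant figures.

The Balmer series terminates on n_f = 2; the third line has n_i = 2+3 = 5.
ΔE = 122.4 × (1/2² − 1/5²) = 25.70 eV.
λ = 1240 / 25.70 = 48.2 nm.

48.2 nm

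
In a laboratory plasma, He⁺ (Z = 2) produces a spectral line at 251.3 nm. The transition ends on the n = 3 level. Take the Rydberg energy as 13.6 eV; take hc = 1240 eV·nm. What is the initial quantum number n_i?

n_i = 7

The photon energy is ΔE = hc/λ = 1240 / 251.3 = 4.934 eV.
With Z = 2, ΔE = 54.40 × (1/n_f² − 1/n_i²), so 1/n_f² − 1/n_i² = 0.09070.
With n_f = 3: 1/n_i² = 1/9 − 0.09070 = 0.02041, so n_i ≈ 7.00.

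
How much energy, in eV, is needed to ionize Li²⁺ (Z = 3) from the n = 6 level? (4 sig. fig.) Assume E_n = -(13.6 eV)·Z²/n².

E_n = −13.6 Z²/n² = −122.4/n² eV for Z = 3.
E_6 = −122.4/36 = −3.400 eV, so ionization (to E = 0) requires 3.400 eV.

3.400 eV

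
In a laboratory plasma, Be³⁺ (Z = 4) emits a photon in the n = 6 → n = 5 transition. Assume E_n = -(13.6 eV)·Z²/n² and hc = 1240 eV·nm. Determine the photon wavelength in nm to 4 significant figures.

For Z = 4 the level energies scale as Z², so the effective Rydberg energy is 13.6 × 16 = 217.6 eV.
ΔE = 217.6 × (1/5² − 1/6²) = 217.6 × 0.01222 = 2.660 eV.
λ = hc/ΔE = 1240 / 2.660 = 466.2 nm.

466.2 nm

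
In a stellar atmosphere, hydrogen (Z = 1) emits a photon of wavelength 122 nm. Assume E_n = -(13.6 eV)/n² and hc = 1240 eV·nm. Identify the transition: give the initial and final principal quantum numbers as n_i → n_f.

The photon energy is ΔE = hc/λ = 1240 / 122 = 10.16 eV.
With Z = 1, ΔE = 13.60 × (1/n_f² − 1/n_i²), so 1/n_f² − 1/n_i² = 0.7473.
Trying n_f = 1 gives 1/n_i² = 0.2527, i.e. n_i ≈ 2; this pair matches.

n_i = 2, n_f = 1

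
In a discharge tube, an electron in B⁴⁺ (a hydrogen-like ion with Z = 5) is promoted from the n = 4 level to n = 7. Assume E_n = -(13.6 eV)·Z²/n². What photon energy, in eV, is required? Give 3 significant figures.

The Bohr energies scale as Z², so for Z = 5: E_n = −340.0/n² eV.
E_7 = −340.0/49 = −6.939 eV and E_4 = −340.0/16 = −21.25 eV.
The photon energy is |E_7 − E_4| = 14.3 eV.

14.3 eV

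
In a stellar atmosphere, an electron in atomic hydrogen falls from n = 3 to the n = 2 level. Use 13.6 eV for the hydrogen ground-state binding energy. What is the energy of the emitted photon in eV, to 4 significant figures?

1.889 eV

E_3 = −13.60/9 = −1.511 eV and E_2 = −13.60/4 = −3.400 eV.
The photon energy is |E_3 − E_2| = 1.889 eV.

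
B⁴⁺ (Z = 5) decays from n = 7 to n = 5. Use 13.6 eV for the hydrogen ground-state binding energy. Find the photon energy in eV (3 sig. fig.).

6.66 eV

The Bohr energies scale as Z², so for Z = 5: E_n = −340.0/n² eV.
E_7 = −340.0/49 = −6.939 eV and E_5 = −340.0/25 = −13.60 eV.
The photon energy is |E_7 − E_5| = 6.66 eV.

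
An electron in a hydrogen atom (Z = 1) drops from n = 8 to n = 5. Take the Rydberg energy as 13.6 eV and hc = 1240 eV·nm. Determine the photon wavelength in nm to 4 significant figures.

ΔE = 13.60 × (1/5² − 1/8²) = 13.60 × 0.02438 = 0.3315 eV.
λ = hc/ΔE = 1240 / 0.3315 = 3741 nm.

3741 nm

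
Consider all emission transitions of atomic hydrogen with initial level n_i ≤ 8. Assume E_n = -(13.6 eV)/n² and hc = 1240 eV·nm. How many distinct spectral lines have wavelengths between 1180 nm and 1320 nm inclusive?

1

Enumerate all n_i → n_f pairs with 1 ≤ n_f < n_i ≤ 8 and compute λ = 1240 / [13.6·1·(1/n_f² − 1/n_i²)].
Lines falling in [1180, 1320] nm: 5→3 (1282 nm).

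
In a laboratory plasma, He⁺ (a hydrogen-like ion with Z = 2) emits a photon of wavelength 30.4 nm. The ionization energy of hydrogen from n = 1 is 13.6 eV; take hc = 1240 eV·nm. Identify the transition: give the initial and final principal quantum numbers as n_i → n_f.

The photon energy is ΔE = hc/λ = 1240 / 30.4 = 40.79 eV.
With Z = 2, ΔE = 54.40 × (1/n_f² − 1/n_i²), so 1/n_f² − 1/n_i² = 0.7498.
Trying n_f = 1 gives 1/n_i² = 0.2502, i.e. n_i ≈ 2; this pair matches.

n_i = 2, n_f = 1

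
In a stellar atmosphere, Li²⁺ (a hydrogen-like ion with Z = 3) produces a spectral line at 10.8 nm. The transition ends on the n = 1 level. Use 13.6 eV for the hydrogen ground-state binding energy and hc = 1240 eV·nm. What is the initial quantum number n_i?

The photon energy is ΔE = hc/λ = 1240 / 10.8 = 114.8 eV.
With Z = 3, ΔE = 122.4 × (1/n_f² − 1/n_i²), so 1/n_f² − 1/n_i² = 0.9380.
With n_f = 1: 1/n_i² = 1/1 − 0.9380 = 0.06197, so n_i ≈ 4.02.

n_i = 4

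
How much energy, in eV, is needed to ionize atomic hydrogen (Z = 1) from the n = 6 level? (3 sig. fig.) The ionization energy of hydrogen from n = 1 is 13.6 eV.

0.378 eV

E_6 = −13.60/36 = −0.378 eV, so ionization (to E = 0) requires 0.378 eV.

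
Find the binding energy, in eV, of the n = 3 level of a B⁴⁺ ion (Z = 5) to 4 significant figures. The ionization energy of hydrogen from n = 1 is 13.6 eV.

37.78 eV

E_n = −13.6 Z²/n² = −340.0/n² eV for Z = 5.
E_3 = −340.0/9 = −37.78 eV, so ionization (to E = 0) requires 37.78 eV.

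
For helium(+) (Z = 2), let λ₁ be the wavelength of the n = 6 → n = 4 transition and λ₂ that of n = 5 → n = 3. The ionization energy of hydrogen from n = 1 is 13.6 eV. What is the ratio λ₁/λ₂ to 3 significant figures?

λ ∝ 1/ΔE ∝ 1/(1/n_f² − 1/n_i²), and the Z² and hc factors cancel in the ratio.
λ₁/λ₂ = (1/3² − 1/5²)/(1/4² − 1/6²) = 0.07111/0.03472 = 2.05.

2.05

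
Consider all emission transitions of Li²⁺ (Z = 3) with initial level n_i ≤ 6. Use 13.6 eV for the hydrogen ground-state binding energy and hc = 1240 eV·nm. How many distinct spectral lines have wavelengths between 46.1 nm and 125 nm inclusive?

4

Enumerate all n_i → n_f pairs with 1 ≤ n_f < n_i ≤ 6 and compute λ = 1240 / [13.6·9·(1/n_f² − 1/n_i²)].
Lines falling in [46.1, 125] nm: 5→2 (48.24 nm), 4→2 (54.03 nm), 3→2 (72.94 nm), 6→3 (121.6 nm).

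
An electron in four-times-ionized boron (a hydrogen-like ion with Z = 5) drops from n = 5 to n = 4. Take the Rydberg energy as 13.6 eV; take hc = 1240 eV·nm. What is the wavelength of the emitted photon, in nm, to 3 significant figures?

162 nm

For Z = 5 the level energies scale as Z², so the effective Rydberg energy is 13.6 × 25 = 340.0 eV.
ΔE = 340.0 × (1/4² − 1/5²) = 340.0 × 0.02250 = 7.650 eV.
λ = hc/ΔE = 1240 / 7.650 = 162 nm.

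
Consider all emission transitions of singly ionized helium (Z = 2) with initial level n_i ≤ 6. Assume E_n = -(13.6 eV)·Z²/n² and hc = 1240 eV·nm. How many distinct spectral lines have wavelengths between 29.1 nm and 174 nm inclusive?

5

Enumerate all n_i → n_f pairs with 1 ≤ n_f < n_i ≤ 6 and compute λ = 1240 / [13.6·4·(1/n_f² − 1/n_i²)].
Lines falling in [29.1, 174] nm: 2→1 (30.39 nm), 6→2 (102.6 nm), 5→2 (108.5 nm), 4→2 (121.6 nm), 3→2 (164.1 nm).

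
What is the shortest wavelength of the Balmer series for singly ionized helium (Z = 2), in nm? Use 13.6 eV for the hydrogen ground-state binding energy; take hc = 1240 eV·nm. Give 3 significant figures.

91.2 nm

The Balmer series has lower level n_f = 2; the series limit corresponds to n_i → ∞.
ΔE_max = 13.6 × 4 / 2² = 13.60 eV.
λ_min = 1240 / 13.60 = 91.2 nm.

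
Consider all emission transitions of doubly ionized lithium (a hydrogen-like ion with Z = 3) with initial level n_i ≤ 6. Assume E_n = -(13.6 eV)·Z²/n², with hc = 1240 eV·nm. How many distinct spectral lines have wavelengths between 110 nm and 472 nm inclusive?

5

Enumerate all n_i → n_f pairs with 1 ≤ n_f < n_i ≤ 6 and compute λ = 1240 / [13.6·9·(1/n_f² − 1/n_i²)].
Lines falling in [110, 472] nm: 6→3 (121.6 nm), 5→3 (142.5 nm), 4→3 (208.4 nm), 6→4 (291.8 nm), 5→4 (450.3 nm).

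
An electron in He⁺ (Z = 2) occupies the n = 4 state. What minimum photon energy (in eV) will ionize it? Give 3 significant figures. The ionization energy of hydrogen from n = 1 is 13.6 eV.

E_n = −13.6 Z²/n² = −54.40/n² eV for Z = 2.
E_4 = −54.40/16 = −3.40 eV, so ionization (to E = 0) requires 3.40 eV.

3.40 eV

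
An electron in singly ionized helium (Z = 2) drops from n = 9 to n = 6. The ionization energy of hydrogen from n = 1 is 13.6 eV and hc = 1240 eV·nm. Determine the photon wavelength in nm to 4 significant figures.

For Z = 2 the level energies scale as Z², so the effective Rydberg energy is 13.6 × 4 = 54.40 eV.
ΔE = 54.40 × (1/6² − 1/9²) = 54.40 × 0.01543 = 0.8395 eV.
λ = hc/ΔE = 1240 / 0.8395 = 1477 nm.

1477 nm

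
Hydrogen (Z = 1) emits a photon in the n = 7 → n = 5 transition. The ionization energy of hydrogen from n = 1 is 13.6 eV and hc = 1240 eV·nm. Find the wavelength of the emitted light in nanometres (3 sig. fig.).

ΔE = 13.60 × (1/5² − 1/7²) = 13.60 × 0.01959 = 0.2664 eV.
λ = hc/ΔE = 1240 / 0.2664 = 4650 nm.

4650 nm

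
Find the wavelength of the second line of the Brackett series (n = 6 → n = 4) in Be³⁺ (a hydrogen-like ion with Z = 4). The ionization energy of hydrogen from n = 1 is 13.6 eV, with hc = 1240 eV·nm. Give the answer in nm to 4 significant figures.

The Brackett series terminates on n_f = 4; the second line has n_i = 4+2 = 6.
ΔE = 217.6 × (1/4² − 1/6²) = 7.556 eV.
λ = 1240 / 7.556 = 164.1 nm.

164.1 nm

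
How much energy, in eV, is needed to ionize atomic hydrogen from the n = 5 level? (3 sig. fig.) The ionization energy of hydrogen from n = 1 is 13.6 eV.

0.544 eV

E_5 = −13.60/25 = −0.544 eV, so ionization (to E = 0) requires 0.544 eV.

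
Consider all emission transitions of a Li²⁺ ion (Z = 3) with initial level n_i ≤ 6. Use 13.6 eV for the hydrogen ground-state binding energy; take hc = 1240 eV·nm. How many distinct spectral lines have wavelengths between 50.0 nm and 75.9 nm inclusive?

2

Enumerate all n_i → n_f pairs with 1 ≤ n_f < n_i ≤ 6 and compute λ = 1240 / [13.6·9·(1/n_f² − 1/n_i²)].
Lines falling in [50.0, 75.9] nm: 4→2 (54.03 nm), 3→2 (72.94 nm).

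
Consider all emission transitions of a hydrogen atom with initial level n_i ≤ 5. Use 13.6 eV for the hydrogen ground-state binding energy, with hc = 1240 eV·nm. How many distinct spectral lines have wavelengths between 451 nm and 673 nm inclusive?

2

Enumerate all n_i → n_f pairs with 1 ≤ n_f < n_i ≤ 5 and compute λ = 1240 / [13.6·1·(1/n_f² − 1/n_i²)].
Lines falling in [451, 673] nm: 4→2 (486.3 nm), 3→2 (656.5 nm).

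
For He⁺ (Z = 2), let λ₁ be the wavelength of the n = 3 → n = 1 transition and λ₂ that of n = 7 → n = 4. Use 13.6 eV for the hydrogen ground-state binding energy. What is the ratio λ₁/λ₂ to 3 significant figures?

0.0474

λ ∝ 1/ΔE ∝ 1/(1/n_f² − 1/n_i²), and the Z² and hc factors cancel in the ratio.
λ₁/λ₂ = (1/4² − 1/7²)/(1/1² − 1/3²) = 0.04209/0.8889 = 0.0474.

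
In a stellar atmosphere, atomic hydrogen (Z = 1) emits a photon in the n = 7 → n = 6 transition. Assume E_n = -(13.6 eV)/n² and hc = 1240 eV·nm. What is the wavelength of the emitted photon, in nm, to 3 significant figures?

12400 nm

ΔE = 13.60 × (1/6² − 1/7²) = 13.60 × 0.007370 = 0.1002 eV.
λ = hc/ΔE = 1240 / 0.1002 = 12400 nm.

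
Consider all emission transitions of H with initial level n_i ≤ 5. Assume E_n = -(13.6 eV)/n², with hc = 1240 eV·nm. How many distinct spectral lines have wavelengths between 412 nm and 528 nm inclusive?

Enumerate all n_i → n_f pairs with 1 ≤ n_f < n_i ≤ 5 and compute λ = 1240 / [13.6·1·(1/n_f² − 1/n_i²)].
Lines falling in [412, 528] nm: 5→2 (434.2 nm), 4→2 (486.3 nm).

2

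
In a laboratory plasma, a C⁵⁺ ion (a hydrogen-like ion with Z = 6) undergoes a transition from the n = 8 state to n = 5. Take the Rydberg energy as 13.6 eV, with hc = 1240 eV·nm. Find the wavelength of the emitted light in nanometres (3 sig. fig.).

For Z = 6 the level energies scale as Z², so the effective Rydberg energy is 13.6 × 36 = 489.6 eV.
ΔE = 489.6 × (1/5² − 1/8²) = 489.6 × 0.02438 = 11.93 eV.
λ = hc/ΔE = 1240 / 11.93 = 104 nm.

104 nm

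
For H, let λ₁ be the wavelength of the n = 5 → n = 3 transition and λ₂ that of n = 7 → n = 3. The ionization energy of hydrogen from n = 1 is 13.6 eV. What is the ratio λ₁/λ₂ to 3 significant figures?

1.28

λ ∝ 1/ΔE ∝ 1/(1/n_f² − 1/n_i²), and the Z² and hc factors cancel in the ratio.
λ₁/λ₂ = (1/3² − 1/7²)/(1/3² − 1/5²) = 0.09070/0.07111 = 1.28.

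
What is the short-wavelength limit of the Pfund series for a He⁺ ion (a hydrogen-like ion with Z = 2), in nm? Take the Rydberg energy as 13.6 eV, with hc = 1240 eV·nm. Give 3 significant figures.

The Pfund series has lower level n_f = 5; the series limit corresponds to n_i → ∞.
ΔE_max = 13.6 × 4 / 5² = 2.176 eV.
λ_min = 1240 / 2.176 = 570 nm.

570 nm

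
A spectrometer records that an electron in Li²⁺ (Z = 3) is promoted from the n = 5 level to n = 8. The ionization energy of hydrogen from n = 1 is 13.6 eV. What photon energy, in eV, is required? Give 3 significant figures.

The Bohr energies scale as Z², so for Z = 3: E_n = −122.4/n² eV.
E_8 = −122.4/64 = −1.913 eV and E_5 = −122.4/25 = −4.896 eV.
The photon energy is |E_8 − E_5| = 2.98 eV.

2.98 eV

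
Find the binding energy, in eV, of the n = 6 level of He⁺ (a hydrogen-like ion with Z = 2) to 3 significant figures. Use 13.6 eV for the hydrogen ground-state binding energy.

E_n = −13.6 Z²/n² = −54.40/n² eV for Z = 2.
E_6 = −54.40/36 = −1.51 eV, so ionization (to E = 0) requires 1.51 eV.

1.51 eV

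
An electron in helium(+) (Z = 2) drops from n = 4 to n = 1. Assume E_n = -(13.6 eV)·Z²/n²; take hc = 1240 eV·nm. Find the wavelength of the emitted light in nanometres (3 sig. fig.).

24.3 nm

For Z = 2 the level energies scale as Z², so the effective Rydberg energy is 13.6 × 4 = 54.40 eV.
ΔE = 54.40 × (1/1² − 1/4²) = 54.40 × 0.9375 = 51.00 eV.
λ = hc/ΔE = 1240 / 51.00 = 24.3 nm.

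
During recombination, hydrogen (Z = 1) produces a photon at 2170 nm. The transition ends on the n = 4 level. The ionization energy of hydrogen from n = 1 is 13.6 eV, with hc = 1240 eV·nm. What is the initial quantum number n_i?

n_i = 7

The photon energy is ΔE = hc/λ = 1240 / 2170 = 0.5714 eV.
With Z = 1, ΔE = 13.60 × (1/n_f² − 1/n_i²), so 1/n_f² − 1/n_i² = 0.04202.
With n_f = 4: 1/n_i² = 1/16 − 0.04202 = 0.02048, so n_i ≈ 6.99.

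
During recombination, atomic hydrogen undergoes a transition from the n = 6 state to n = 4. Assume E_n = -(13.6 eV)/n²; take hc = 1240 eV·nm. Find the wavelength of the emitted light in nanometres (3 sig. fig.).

2630 nm

ΔE = 13.60 × (1/4² − 1/6²) = 13.60 × 0.03472 = 0.4722 eV.
λ = hc/ΔE = 1240 / 0.4722 = 2630 nm.
This line belongs to the Brackett series.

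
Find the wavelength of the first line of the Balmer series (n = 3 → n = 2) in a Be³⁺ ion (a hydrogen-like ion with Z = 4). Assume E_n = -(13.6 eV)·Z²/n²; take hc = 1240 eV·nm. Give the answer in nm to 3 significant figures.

41.0 nm

The Balmer series terminates on n_f = 2; the first line has n_i = 2+1 = 3.
ΔE = 217.6 × (1/2² − 1/3²) = 30.22 eV.
λ = 1240 / 30.22 = 41.0 nm.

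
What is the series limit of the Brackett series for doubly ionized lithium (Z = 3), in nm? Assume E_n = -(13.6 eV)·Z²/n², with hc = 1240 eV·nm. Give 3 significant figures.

The Brackett series has lower level n_f = 4; the series limit corresponds to n_i → ∞.
ΔE_max = 13.6 × 9 / 4² = 7.650 eV.
λ_min = 1240 / 7.650 = 162 nm.

162 nm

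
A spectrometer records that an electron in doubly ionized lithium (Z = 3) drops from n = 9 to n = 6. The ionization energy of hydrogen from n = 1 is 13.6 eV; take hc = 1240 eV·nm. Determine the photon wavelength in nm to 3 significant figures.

For Z = 3 the level energies scale as Z², so the effective Rydberg energy is 13.6 × 9 = 122.4 eV.
ΔE = 122.4 × (1/6² − 1/9²) = 122.4 × 0.01543 = 1.889 eV.
λ = hc/ΔE = 1240 / 1.889 = 656 nm.

656 nm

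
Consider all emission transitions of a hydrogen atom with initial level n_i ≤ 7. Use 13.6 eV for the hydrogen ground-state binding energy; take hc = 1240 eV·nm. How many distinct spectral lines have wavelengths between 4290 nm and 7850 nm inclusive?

Enumerate all n_i → n_f pairs with 1 ≤ n_f < n_i ≤ 7 and compute λ = 1240 / [13.6·1·(1/n_f² − 1/n_i²)].
Lines falling in [4290, 7850] nm: 7→5 (4654 nm), 6→5 (7460 nm).

2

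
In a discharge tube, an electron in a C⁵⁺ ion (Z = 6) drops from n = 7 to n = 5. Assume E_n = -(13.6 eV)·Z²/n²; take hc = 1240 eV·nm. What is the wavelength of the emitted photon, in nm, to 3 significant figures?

For Z = 6 the level energies scale as Z², so the effective Rydberg energy is 13.6 × 36 = 489.6 eV.
ΔE = 489.6 × (1/5² − 1/7²) = 489.6 × 0.01959 = 9.592 eV.
λ = hc/ΔE = 1240 / 9.592 = 129 nm.

129 nm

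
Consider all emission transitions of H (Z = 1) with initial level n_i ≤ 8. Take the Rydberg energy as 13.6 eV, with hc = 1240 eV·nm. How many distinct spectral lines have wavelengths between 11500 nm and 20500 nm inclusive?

Enumerate all n_i → n_f pairs with 1 ≤ n_f < n_i ≤ 8 and compute λ = 1240 / [13.6·1·(1/n_f² − 1/n_i²)].
Lines falling in [11500, 20500] nm: 7→6 (12370 nm), 8→7 (19060 nm).

2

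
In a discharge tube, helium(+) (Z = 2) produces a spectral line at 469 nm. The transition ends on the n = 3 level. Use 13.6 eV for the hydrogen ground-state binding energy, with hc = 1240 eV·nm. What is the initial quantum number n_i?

The photon energy is ΔE = hc/λ = 1240 / 469 = 2.644 eV.
With Z = 2, ΔE = 54.40 × (1/n_f² − 1/n_i²), so 1/n_f² − 1/n_i² = 0.04860.
With n_f = 3: 1/n_i² = 1/9 − 0.04860 = 0.06251, so n_i ≈ 4.00.

n_i = 4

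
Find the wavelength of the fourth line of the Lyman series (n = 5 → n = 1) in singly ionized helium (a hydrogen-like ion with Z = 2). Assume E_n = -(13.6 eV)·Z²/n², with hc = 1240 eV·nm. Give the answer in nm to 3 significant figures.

23.7 nm

The Lyman series terminates on n_f = 1; the fourth line has n_i = 1+4 = 5.
ΔE = 54.40 × (1/1² − 1/5²) = 52.22 eV.
λ = 1240 / 52.22 = 23.7 nm.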